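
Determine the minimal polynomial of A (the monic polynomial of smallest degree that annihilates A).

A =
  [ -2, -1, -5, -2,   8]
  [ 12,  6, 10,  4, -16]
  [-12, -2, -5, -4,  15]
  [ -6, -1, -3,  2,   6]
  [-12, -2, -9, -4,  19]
x^3 - 12*x^2 + 48*x - 64

The characteristic polynomial is χ_A(x) = (x - 4)^5, so the eigenvalues are known. The minimal polynomial is
  m_A(x) = Π_λ (x − λ)^{k_λ}
where k_λ is the size of the *largest* Jordan block for λ (equivalently, the smallest k with (A − λI)^k v = 0 for every generalised eigenvector v of λ).

  λ = 4: largest Jordan block has size 3, contributing (x − 4)^3

So m_A(x) = (x - 4)^3 = x^3 - 12*x^2 + 48*x - 64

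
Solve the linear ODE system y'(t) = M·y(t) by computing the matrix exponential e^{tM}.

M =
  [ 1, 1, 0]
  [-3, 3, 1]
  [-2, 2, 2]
e^{tM} =
  [-t^2*exp(2*t) - t*exp(2*t) + exp(2*t), t*exp(2*t), t^2*exp(2*t)/2]
  [-t^2*exp(2*t) - 3*t*exp(2*t), t*exp(2*t) + exp(2*t), t^2*exp(2*t)/2 + t*exp(2*t)]
  [-2*t^2*exp(2*t) - 2*t*exp(2*t), 2*t*exp(2*t), t^2*exp(2*t) + exp(2*t)]

Strategy: write M = P · J · P⁻¹ where J is a Jordan canonical form, so e^{tM} = P · e^{tJ} · P⁻¹, and e^{tJ} can be computed block-by-block.

M has Jordan form
J =
  [2, 1, 0]
  [0, 2, 1]
  [0, 0, 2]
(up to reordering of blocks).

Per-block formulas:
  For a 3×3 Jordan block J_3(2): exp(t · J_3(2)) = e^(2t)·(I + t·N + (t^2/2)·N^2), where N is the 3×3 nilpotent shift.

After assembling e^{tJ} and conjugating by P, we get:

e^{tM} =
  [-t^2*exp(2*t) - t*exp(2*t) + exp(2*t), t*exp(2*t), t^2*exp(2*t)/2]
  [-t^2*exp(2*t) - 3*t*exp(2*t), t*exp(2*t) + exp(2*t), t^2*exp(2*t)/2 + t*exp(2*t)]
  [-2*t^2*exp(2*t) - 2*t*exp(2*t), 2*t*exp(2*t), t^2*exp(2*t) + exp(2*t)]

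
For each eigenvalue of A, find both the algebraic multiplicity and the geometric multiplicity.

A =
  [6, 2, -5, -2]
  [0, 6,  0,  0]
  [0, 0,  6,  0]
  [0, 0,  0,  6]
λ = 6: alg = 4, geom = 3

Step 1 — factor the characteristic polynomial to read off the algebraic multiplicities:
  χ_A(x) = (x - 6)^4

Step 2 — compute geometric multiplicities via the rank-nullity identity g(λ) = n − rank(A − λI):
  rank(A − (6)·I) = 1, so dim ker(A − (6)·I) = n − 1 = 3

Summary:
  λ = 6: algebraic multiplicity = 4, geometric multiplicity = 3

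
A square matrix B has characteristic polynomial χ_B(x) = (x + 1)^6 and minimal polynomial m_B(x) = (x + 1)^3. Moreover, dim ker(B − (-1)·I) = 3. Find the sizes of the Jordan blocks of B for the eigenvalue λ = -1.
Block sizes for λ = -1: [3, 2, 1]

Step 1 — from the characteristic polynomial, algebraic multiplicity of λ = -1 is 6. From dim ker(B − (-1)·I) = 3, there are exactly 3 Jordan blocks for λ = -1.
Step 2 — from the minimal polynomial, the factor (x + 1)^3 tells us the largest block for λ = -1 has size 3.
Step 3 — with total size 6, 3 blocks, and largest block 3, the block sizes (in nonincreasing order) are [3, 2, 1].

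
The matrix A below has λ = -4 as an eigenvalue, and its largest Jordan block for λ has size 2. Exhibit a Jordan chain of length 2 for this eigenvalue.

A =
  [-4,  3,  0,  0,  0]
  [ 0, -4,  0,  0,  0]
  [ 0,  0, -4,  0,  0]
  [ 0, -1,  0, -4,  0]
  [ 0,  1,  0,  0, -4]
A Jordan chain for λ = -4 of length 2:
v_1 = (3, 0, 0, -1, 1)ᵀ
v_2 = (0, 1, 0, 0, 0)ᵀ

Let N = A − (-4)·I. We want v_2 with N^2 v_2 = 0 but N^1 v_2 ≠ 0; then v_{j-1} := N · v_j for j = 2, …, 2.

Pick v_2 = (0, 1, 0, 0, 0)ᵀ.
Then v_1 = N · v_2 = (3, 0, 0, -1, 1)ᵀ.

Sanity check: (A − (-4)·I) v_1 = (0, 0, 0, 0, 0)ᵀ = 0. ✓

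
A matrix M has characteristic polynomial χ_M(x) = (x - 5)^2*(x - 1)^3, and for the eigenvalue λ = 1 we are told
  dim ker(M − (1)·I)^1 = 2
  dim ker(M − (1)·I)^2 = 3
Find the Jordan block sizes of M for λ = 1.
Block sizes for λ = 1: [2, 1]

From the dimensions of kernels of powers, the number of Jordan blocks of size at least j is d_j − d_{j−1} where d_j = dim ker(N^j) (with d_0 = 0). Computing the differences gives [2, 1].
The number of blocks of size exactly k is (#blocks of size ≥ k) − (#blocks of size ≥ k + 1), so the partition is: 1 block(s) of size 1, 1 block(s) of size 2.
In nonincreasing order the block sizes are [2, 1].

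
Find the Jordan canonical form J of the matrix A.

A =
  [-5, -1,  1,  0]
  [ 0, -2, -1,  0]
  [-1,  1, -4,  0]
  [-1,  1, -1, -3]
J_2(-4) ⊕ J_1(-3) ⊕ J_1(-3)

The characteristic polynomial is
  det(x·I − A) = x^4 + 14*x^3 + 73*x^2 + 168*x + 144 = (x + 3)^2*(x + 4)^2

Eigenvalues and multiplicities (the geometric multiplicity of λ is n − rank(A − λI), which equals the number of Jordan blocks for λ):
  λ = -4: algebraic multiplicity = 2, geometric multiplicity = 1
  λ = -3: algebraic multiplicity = 2, geometric multiplicity = 2

Determining the block sizes for each eigenvalue:
  λ = -4: one block (gm = 1), so the single block has size am = 2 → block sizes [2]
  λ = -3: gm = am = 2, so every block has size 1 → block sizes [1, 1]

Assembling the blocks gives a Jordan form
J =
  [-4,  1,  0,  0]
  [ 0, -4,  0,  0]
  [ 0,  0, -3,  0]
  [ 0,  0,  0, -3]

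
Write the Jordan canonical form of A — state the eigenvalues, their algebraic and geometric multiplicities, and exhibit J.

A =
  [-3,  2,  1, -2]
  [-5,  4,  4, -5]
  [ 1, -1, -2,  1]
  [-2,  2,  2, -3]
J_3(-1) ⊕ J_1(-1)

The characteristic polynomial is
  det(x·I − A) = x^4 + 4*x^3 + 6*x^2 + 4*x + 1 = (x + 1)^4

Eigenvalues and multiplicities (the geometric multiplicity of λ is n − rank(A − λI), which equals the number of Jordan blocks for λ):
  λ = -1: algebraic multiplicity = 4, geometric multiplicity = 2

Determining the block sizes for each eigenvalue:
  λ = -1: with am = 4 and gm = 2, the partition is not yet determined (e.g. several partitions of 4 into 2 parts exist). Let N = A − (-1)·I. Computing rank(N^1) = 2, rank(N^2) = 1, rank(N^3) = 0; the number of blocks of size ≥ j is rank(N^{j−1}) − rank(N^j), giving [2, 1, 1]. So we have 1 block(s) of size 3, 1 block(s) of size 1 → block sizes [3, 1]

Assembling the blocks gives a Jordan form
J =
  [-1,  1,  0,  0]
  [ 0, -1,  1,  0]
  [ 0,  0, -1,  0]
  [ 0,  0,  0, -1]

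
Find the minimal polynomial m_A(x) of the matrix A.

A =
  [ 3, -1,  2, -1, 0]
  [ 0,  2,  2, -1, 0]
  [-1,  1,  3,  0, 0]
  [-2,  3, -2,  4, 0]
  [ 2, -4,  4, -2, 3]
x^2 - 6*x + 9

The characteristic polynomial is χ_A(x) = (x - 3)^5, so the eigenvalues are known. The minimal polynomial is
  m_A(x) = Π_λ (x − λ)^{k_λ}
where k_λ is the size of the *largest* Jordan block for λ (equivalently, the smallest k with (A − λI)^k v = 0 for every generalised eigenvector v of λ).

  λ = 3: largest Jordan block has size 2, contributing (x − 3)^2

So m_A(x) = (x - 3)^2 = x^2 - 6*x + 9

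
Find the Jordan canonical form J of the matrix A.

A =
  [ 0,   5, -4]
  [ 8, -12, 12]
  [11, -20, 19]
J_2(2) ⊕ J_1(3)

The characteristic polynomial is
  det(x·I − A) = x^3 - 7*x^2 + 16*x - 12 = (x - 3)*(x - 2)^2

Eigenvalues and multiplicities (the geometric multiplicity of λ is n − rank(A − λI), which equals the number of Jordan blocks for λ):
  λ = 2: algebraic multiplicity = 2, geometric multiplicity = 1
  λ = 3: algebraic multiplicity = 1, geometric multiplicity = 1

Determining the block sizes for each eigenvalue:
  λ = 2: one block (gm = 1), so the single block has size am = 2 → block sizes [2]
  λ = 3: one block (gm = 1), so the single block has size am = 1 → block sizes [1]

Assembling the blocks gives a Jordan form
J =
  [2, 1, 0]
  [0, 2, 0]
  [0, 0, 3]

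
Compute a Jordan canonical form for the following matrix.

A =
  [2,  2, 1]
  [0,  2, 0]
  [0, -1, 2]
J_3(2)

The characteristic polynomial is
  det(x·I − A) = x^3 - 6*x^2 + 12*x - 8 = (x - 2)^3

Eigenvalues and multiplicities (the geometric multiplicity of λ is n − rank(A − λI), which equals the number of Jordan blocks for λ):
  λ = 2: algebraic multiplicity = 3, geometric multiplicity = 1

Determining the block sizes for each eigenvalue:
  λ = 2: one block (gm = 1), so the single block has size am = 3 → block sizes [3]

Assembling the blocks gives a Jordan form
J =
  [2, 1, 0]
  [0, 2, 1]
  [0, 0, 2]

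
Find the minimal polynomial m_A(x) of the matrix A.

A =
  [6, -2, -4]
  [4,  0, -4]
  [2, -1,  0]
x^2 - 4*x + 4

The characteristic polynomial is χ_A(x) = (x - 2)^3, so the eigenvalues are known. The minimal polynomial is
  m_A(x) = Π_λ (x − λ)^{k_λ}
where k_λ is the size of the *largest* Jordan block for λ (equivalently, the smallest k with (A − λI)^k v = 0 for every generalised eigenvector v of λ).

  λ = 2: largest Jordan block has size 2, contributing (x − 2)^2

So m_A(x) = (x - 2)^2 = x^2 - 4*x + 4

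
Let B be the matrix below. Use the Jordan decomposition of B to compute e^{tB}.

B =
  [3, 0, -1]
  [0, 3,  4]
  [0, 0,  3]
e^{tB} =
  [exp(3*t), 0, -t*exp(3*t)]
  [0, exp(3*t), 4*t*exp(3*t)]
  [0, 0, exp(3*t)]

Strategy: write B = P · J · P⁻¹ where J is a Jordan canonical form, so e^{tB} = P · e^{tJ} · P⁻¹, and e^{tJ} can be computed block-by-block.

B has Jordan form
J =
  [3, 1, 0]
  [0, 3, 0]
  [0, 0, 3]
(up to reordering of blocks).

Per-block formulas:
  For a 2×2 Jordan block J_2(3): exp(t · J_2(3)) = e^(3t)·(I + t·N), where N is the 2×2 nilpotent shift.
  For a 1×1 block at λ = 3: exp(t · [3]) = [e^(3t)].

After assembling e^{tJ} and conjugating by P, we get:

e^{tB} =
  [exp(3*t), 0, -t*exp(3*t)]
  [0, exp(3*t), 4*t*exp(3*t)]
  [0, 0, exp(3*t)]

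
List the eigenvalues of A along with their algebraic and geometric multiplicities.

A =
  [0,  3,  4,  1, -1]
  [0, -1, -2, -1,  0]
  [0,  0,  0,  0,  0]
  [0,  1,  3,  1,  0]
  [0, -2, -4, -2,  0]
λ = 0: alg = 5, geom = 2

Step 1 — factor the characteristic polynomial to read off the algebraic multiplicities:
  χ_A(x) = x^5

Step 2 — compute geometric multiplicities via the rank-nullity identity g(λ) = n − rank(A − λI):
  rank(A − (0)·I) = 3, so dim ker(A − (0)·I) = n − 3 = 2

Summary:
  λ = 0: algebraic multiplicity = 5, geometric multiplicity = 2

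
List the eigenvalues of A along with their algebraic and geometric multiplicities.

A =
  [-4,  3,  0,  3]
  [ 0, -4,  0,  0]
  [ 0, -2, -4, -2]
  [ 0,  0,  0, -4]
λ = -4: alg = 4, geom = 3

Step 1 — factor the characteristic polynomial to read off the algebraic multiplicities:
  χ_A(x) = (x + 4)^4

Step 2 — compute geometric multiplicities via the rank-nullity identity g(λ) = n − rank(A − λI):
  rank(A − (-4)·I) = 1, so dim ker(A − (-4)·I) = n − 1 = 3

Summary:
  λ = -4: algebraic multiplicity = 4, geometric multiplicity = 3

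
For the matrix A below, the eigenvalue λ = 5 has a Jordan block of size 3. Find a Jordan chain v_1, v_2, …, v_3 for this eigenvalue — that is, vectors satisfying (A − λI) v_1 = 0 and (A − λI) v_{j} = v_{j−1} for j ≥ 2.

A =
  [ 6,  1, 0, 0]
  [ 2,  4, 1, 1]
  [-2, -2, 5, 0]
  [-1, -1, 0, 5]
A Jordan chain for λ = 5 of length 3:
v_1 = (3, -3, -6, -3)ᵀ
v_2 = (1, 2, -2, -1)ᵀ
v_3 = (1, 0, 0, 0)ᵀ

Let N = A − (5)·I. We want v_3 with N^3 v_3 = 0 but N^2 v_3 ≠ 0; then v_{j-1} := N · v_j for j = 3, …, 2.

Pick v_3 = (1, 0, 0, 0)ᵀ.
Then v_2 = N · v_3 = (1, 2, -2, -1)ᵀ.
Then v_1 = N · v_2 = (3, -3, -6, -3)ᵀ.

Sanity check: (A − (5)·I) v_1 = (0, 0, 0, 0)ᵀ = 0. ✓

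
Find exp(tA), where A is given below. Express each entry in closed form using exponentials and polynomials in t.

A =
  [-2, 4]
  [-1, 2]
e^{tA} =
  [1 - 2*t, 4*t]
  [-t, 2*t + 1]

Strategy: write A = P · J · P⁻¹ where J is a Jordan canonical form, so e^{tA} = P · e^{tJ} · P⁻¹, and e^{tJ} can be computed block-by-block.

A has Jordan form
J =
  [0, 1]
  [0, 0]
(up to reordering of blocks).

Per-block formulas:
  For a 2×2 Jordan block J_2(0): exp(t · J_2(0)) = e^(0t)·(I + t·N), where N is the 2×2 nilpotent shift.

After assembling e^{tJ} and conjugating by P, we get:

e^{tA} =
  [1 - 2*t, 4*t]
  [-t, 2*t + 1]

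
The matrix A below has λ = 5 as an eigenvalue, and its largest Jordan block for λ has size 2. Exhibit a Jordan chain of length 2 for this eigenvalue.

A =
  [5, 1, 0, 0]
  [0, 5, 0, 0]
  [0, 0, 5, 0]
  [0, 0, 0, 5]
A Jordan chain for λ = 5 of length 2:
v_1 = (1, 0, 0, 0)ᵀ
v_2 = (0, 1, 0, 0)ᵀ

Let N = A − (5)·I. We want v_2 with N^2 v_2 = 0 but N^1 v_2 ≠ 0; then v_{j-1} := N · v_j for j = 2, …, 2.

Pick v_2 = (0, 1, 0, 0)ᵀ.
Then v_1 = N · v_2 = (1, 0, 0, 0)ᵀ.

Sanity check: (A − (5)·I) v_1 = (0, 0, 0, 0)ᵀ = 0. ✓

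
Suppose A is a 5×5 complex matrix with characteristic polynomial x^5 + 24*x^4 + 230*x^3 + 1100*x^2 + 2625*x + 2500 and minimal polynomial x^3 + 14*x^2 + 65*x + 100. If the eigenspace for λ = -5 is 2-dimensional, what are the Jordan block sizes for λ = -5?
Block sizes for λ = -5: [2, 2]

Step 1 — from the characteristic polynomial, algebraic multiplicity of λ = -5 is 4. From dim ker(A − (-5)·I) = 2, there are exactly 2 Jordan blocks for λ = -5.
Step 2 — from the minimal polynomial, the factor (x + 5)^2 tells us the largest block for λ = -5 has size 2.
Step 3 — with total size 4, 2 blocks, and largest block 2, the block sizes (in nonincreasing order) are [2, 2].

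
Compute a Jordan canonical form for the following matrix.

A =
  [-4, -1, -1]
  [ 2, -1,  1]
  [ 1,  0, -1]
J_3(-2)

The characteristic polynomial is
  det(x·I − A) = x^3 + 6*x^2 + 12*x + 8 = (x + 2)^3

Eigenvalues and multiplicities (the geometric multiplicity of λ is n − rank(A − λI), which equals the number of Jordan blocks for λ):
  λ = -2: algebraic multiplicity = 3, geometric multiplicity = 1

Determining the block sizes for each eigenvalue:
  λ = -2: one block (gm = 1), so the single block has size am = 3 → block sizes [3]

Assembling the blocks gives a Jordan form
J =
  [-2,  1,  0]
  [ 0, -2,  1]
  [ 0,  0, -2]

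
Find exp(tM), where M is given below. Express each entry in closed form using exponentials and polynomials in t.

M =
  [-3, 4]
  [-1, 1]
e^{tM} =
  [-2*t*exp(-t) + exp(-t), 4*t*exp(-t)]
  [-t*exp(-t), 2*t*exp(-t) + exp(-t)]

Strategy: write M = P · J · P⁻¹ where J is a Jordan canonical form, so e^{tM} = P · e^{tJ} · P⁻¹, and e^{tJ} can be computed block-by-block.

M has Jordan form
J =
  [-1,  1]
  [ 0, -1]
(up to reordering of blocks).

Per-block formulas:
  For a 2×2 Jordan block J_2(-1): exp(t · J_2(-1)) = e^(-1t)·(I + t·N), where N is the 2×2 nilpotent shift.

After assembling e^{tJ} and conjugating by P, we get:

e^{tM} =
  [-2*t*exp(-t) + exp(-t), 4*t*exp(-t)]
  [-t*exp(-t), 2*t*exp(-t) + exp(-t)]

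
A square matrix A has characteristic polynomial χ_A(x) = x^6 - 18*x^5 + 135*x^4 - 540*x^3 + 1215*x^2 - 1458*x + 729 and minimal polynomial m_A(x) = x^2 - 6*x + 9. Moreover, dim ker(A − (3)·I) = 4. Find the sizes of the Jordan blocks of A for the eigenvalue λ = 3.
Block sizes for λ = 3: [2, 2, 1, 1]

Step 1 — from the characteristic polynomial, algebraic multiplicity of λ = 3 is 6. From dim ker(A − (3)·I) = 4, there are exactly 4 Jordan blocks for λ = 3.
Step 2 — from the minimal polynomial, the factor (x − 3)^2 tells us the largest block for λ = 3 has size 2.
Step 3 — with total size 6, 4 blocks, and largest block 2, the block sizes (in nonincreasing order) are [2, 2, 1, 1].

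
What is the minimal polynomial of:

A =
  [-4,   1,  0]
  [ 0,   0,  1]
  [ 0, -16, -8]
x^3 + 12*x^2 + 48*x + 64

The characteristic polynomial is χ_A(x) = (x + 4)^3, so the eigenvalues are known. The minimal polynomial is
  m_A(x) = Π_λ (x − λ)^{k_λ}
where k_λ is the size of the *largest* Jordan block for λ (equivalently, the smallest k with (A − λI)^k v = 0 for every generalised eigenvector v of λ).

  λ = -4: largest Jordan block has size 3, contributing (x + 4)^3

So m_A(x) = (x + 4)^3 = x^3 + 12*x^2 + 48*x + 64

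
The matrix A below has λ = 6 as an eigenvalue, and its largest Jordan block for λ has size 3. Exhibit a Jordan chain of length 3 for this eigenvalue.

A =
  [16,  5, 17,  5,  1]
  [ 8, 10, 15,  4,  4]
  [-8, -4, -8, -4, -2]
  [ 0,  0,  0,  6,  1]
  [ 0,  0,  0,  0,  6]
A Jordan chain for λ = 6 of length 3:
v_1 = (4, -8, 0, 0, 0)ᵀ
v_2 = (10, 8, -8, 0, 0)ᵀ
v_3 = (1, 0, 0, 0, 0)ᵀ

Let N = A − (6)·I. We want v_3 with N^3 v_3 = 0 but N^2 v_3 ≠ 0; then v_{j-1} := N · v_j for j = 3, …, 2.

Pick v_3 = (1, 0, 0, 0, 0)ᵀ.
Then v_2 = N · v_3 = (10, 8, -8, 0, 0)ᵀ.
Then v_1 = N · v_2 = (4, -8, 0, 0, 0)ᵀ.

Sanity check: (A − (6)·I) v_1 = (0, 0, 0, 0, 0)ᵀ = 0. ✓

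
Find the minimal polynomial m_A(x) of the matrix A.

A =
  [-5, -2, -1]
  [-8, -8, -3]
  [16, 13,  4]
x^3 + 9*x^2 + 27*x + 27

The characteristic polynomial is χ_A(x) = (x + 3)^3, so the eigenvalues are known. The minimal polynomial is
  m_A(x) = Π_λ (x − λ)^{k_λ}
where k_λ is the size of the *largest* Jordan block for λ (equivalently, the smallest k with (A − λI)^k v = 0 for every generalised eigenvector v of λ).

  λ = -3: largest Jordan block has size 3, contributing (x + 3)^3

So m_A(x) = (x + 3)^3 = x^3 + 9*x^2 + 27*x + 27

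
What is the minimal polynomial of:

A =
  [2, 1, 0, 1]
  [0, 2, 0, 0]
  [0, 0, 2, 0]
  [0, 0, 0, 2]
x^2 - 4*x + 4

The characteristic polynomial is χ_A(x) = (x - 2)^4, so the eigenvalues are known. The minimal polynomial is
  m_A(x) = Π_λ (x − λ)^{k_λ}
where k_λ is the size of the *largest* Jordan block for λ (equivalently, the smallest k with (A − λI)^k v = 0 for every generalised eigenvector v of λ).

  λ = 2: largest Jordan block has size 2, contributing (x − 2)^2

So m_A(x) = (x - 2)^2 = x^2 - 4*x + 4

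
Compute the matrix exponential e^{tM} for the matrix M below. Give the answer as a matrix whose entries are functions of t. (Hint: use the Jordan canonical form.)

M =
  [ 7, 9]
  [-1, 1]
e^{tM} =
  [3*t*exp(4*t) + exp(4*t), 9*t*exp(4*t)]
  [-t*exp(4*t), -3*t*exp(4*t) + exp(4*t)]

Strategy: write M = P · J · P⁻¹ where J is a Jordan canonical form, so e^{tM} = P · e^{tJ} · P⁻¹, and e^{tJ} can be computed block-by-block.

M has Jordan form
J =
  [4, 1]
  [0, 4]
(up to reordering of blocks).

Per-block formulas:
  For a 2×2 Jordan block J_2(4): exp(t · J_2(4)) = e^(4t)·(I + t·N), where N is the 2×2 nilpotent shift.

After assembling e^{tJ} and conjugating by P, we get:

e^{tM} =
  [3*t*exp(4*t) + exp(4*t), 9*t*exp(4*t)]
  [-t*exp(4*t), -3*t*exp(4*t) + exp(4*t)]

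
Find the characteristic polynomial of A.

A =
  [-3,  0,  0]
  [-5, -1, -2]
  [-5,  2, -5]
x^3 + 9*x^2 + 27*x + 27

Expanding det(x·I − A) (e.g. by cofactor expansion or by noting that A is similar to its Jordan form J, which has the same characteristic polynomial as A) gives
  χ_A(x) = x^3 + 9*x^2 + 27*x + 27
which factors as (x + 3)^3. The eigenvalues (with algebraic multiplicities) are λ = -3 with multiplicity 3.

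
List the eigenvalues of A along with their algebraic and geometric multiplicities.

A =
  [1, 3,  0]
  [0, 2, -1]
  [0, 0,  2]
λ = 1: alg = 1, geom = 1; λ = 2: alg = 2, geom = 1

Step 1 — factor the characteristic polynomial to read off the algebraic multiplicities:
  χ_A(x) = (x - 2)^2*(x - 1)

Step 2 — compute geometric multiplicities via the rank-nullity identity g(λ) = n − rank(A − λI):
  rank(A − (1)·I) = 2, so dim ker(A − (1)·I) = n − 2 = 1
  rank(A − (2)·I) = 2, so dim ker(A − (2)·I) = n − 2 = 1

Summary:
  λ = 1: algebraic multiplicity = 1, geometric multiplicity = 1
  λ = 2: algebraic multiplicity = 2, geometric multiplicity = 1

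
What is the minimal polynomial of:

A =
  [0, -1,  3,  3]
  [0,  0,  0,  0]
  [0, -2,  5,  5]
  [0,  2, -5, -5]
x^2

The characteristic polynomial is χ_A(x) = x^4, so the eigenvalues are known. The minimal polynomial is
  m_A(x) = Π_λ (x − λ)^{k_λ}
where k_λ is the size of the *largest* Jordan block for λ (equivalently, the smallest k with (A − λI)^k v = 0 for every generalised eigenvector v of λ).

  λ = 0: largest Jordan block has size 2, contributing (x − 0)^2

So m_A(x) = x^2 = x^2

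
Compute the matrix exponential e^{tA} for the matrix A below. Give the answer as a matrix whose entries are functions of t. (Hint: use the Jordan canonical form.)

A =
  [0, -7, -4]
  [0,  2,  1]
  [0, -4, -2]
e^{tA} =
  [1, t^2 - 7*t, t^2/2 - 4*t]
  [0, 2*t + 1, t]
  [0, -4*t, 1 - 2*t]

Strategy: write A = P · J · P⁻¹ where J is a Jordan canonical form, so e^{tA} = P · e^{tJ} · P⁻¹, and e^{tJ} can be computed block-by-block.

A has Jordan form
J =
  [0, 1, 0]
  [0, 0, 1]
  [0, 0, 0]
(up to reordering of blocks).

Per-block formulas:
  For a 3×3 Jordan block J_3(0): exp(t · J_3(0)) = e^(0t)·(I + t·N + (t^2/2)·N^2), where N is the 3×3 nilpotent shift.

After assembling e^{tJ} and conjugating by P, we get:

e^{tA} =
  [1, t^2 - 7*t, t^2/2 - 4*t]
  [0, 2*t + 1, t]
  [0, -4*t, 1 - 2*t]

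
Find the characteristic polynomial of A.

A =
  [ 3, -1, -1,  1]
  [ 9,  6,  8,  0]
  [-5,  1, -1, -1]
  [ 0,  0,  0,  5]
x^4 - 13*x^3 + 45*x^2 + 25*x - 250

Expanding det(x·I − A) (e.g. by cofactor expansion or by noting that A is similar to its Jordan form J, which has the same characteristic polynomial as A) gives
  χ_A(x) = x^4 - 13*x^3 + 45*x^2 + 25*x - 250
which factors as (x - 5)^3*(x + 2). The eigenvalues (with algebraic multiplicities) are λ = -2 with multiplicity 1, λ = 5 with multiplicity 3.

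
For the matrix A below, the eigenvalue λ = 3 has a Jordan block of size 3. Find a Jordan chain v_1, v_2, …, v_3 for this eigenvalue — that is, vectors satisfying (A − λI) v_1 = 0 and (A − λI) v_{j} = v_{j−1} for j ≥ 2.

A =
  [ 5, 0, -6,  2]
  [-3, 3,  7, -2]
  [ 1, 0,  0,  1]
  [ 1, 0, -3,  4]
A Jordan chain for λ = 3 of length 3:
v_1 = (0, -1, 0, 0)ᵀ
v_2 = (2, -3, 1, 1)ᵀ
v_3 = (1, 0, 0, 0)ᵀ

Let N = A − (3)·I. We want v_3 with N^3 v_3 = 0 but N^2 v_3 ≠ 0; then v_{j-1} := N · v_j for j = 3, …, 2.

Pick v_3 = (1, 0, 0, 0)ᵀ.
Then v_2 = N · v_3 = (2, -3, 1, 1)ᵀ.
Then v_1 = N · v_2 = (0, -1, 0, 0)ᵀ.

Sanity check: (A − (3)·I) v_1 = (0, 0, 0, 0)ᵀ = 0. ✓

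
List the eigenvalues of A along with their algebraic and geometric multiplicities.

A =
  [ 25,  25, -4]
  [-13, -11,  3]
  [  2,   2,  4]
λ = 6: alg = 3, geom = 1

Step 1 — factor the characteristic polynomial to read off the algebraic multiplicities:
  χ_A(x) = (x - 6)^3

Step 2 — compute geometric multiplicities via the rank-nullity identity g(λ) = n − rank(A − λI):
  rank(A − (6)·I) = 2, so dim ker(A − (6)·I) = n − 2 = 1

Summary:
  λ = 6: algebraic multiplicity = 3, geometric multiplicity = 1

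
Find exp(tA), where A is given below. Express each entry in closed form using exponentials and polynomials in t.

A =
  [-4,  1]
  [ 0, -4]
e^{tA} =
  [exp(-4*t), t*exp(-4*t)]
  [0, exp(-4*t)]

Strategy: write A = P · J · P⁻¹ where J is a Jordan canonical form, so e^{tA} = P · e^{tJ} · P⁻¹, and e^{tJ} can be computed block-by-block.

A has Jordan form
J =
  [-4,  1]
  [ 0, -4]
(up to reordering of blocks).

Per-block formulas:
  For a 2×2 Jordan block J_2(-4): exp(t · J_2(-4)) = e^(-4t)·(I + t·N), where N is the 2×2 nilpotent shift.

After assembling e^{tJ} and conjugating by P, we get:

e^{tA} =
  [exp(-4*t), t*exp(-4*t)]
  [0, exp(-4*t)]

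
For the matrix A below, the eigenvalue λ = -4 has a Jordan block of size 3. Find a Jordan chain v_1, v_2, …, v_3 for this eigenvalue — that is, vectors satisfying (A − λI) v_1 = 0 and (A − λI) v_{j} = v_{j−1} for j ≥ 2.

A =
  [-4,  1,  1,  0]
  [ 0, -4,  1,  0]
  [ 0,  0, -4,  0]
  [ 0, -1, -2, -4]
A Jordan chain for λ = -4 of length 3:
v_1 = (1, 0, 0, -1)ᵀ
v_2 = (1, 1, 0, -2)ᵀ
v_3 = (0, 0, 1, 0)ᵀ

Let N = A − (-4)·I. We want v_3 with N^3 v_3 = 0 but N^2 v_3 ≠ 0; then v_{j-1} := N · v_j for j = 3, …, 2.

Pick v_3 = (0, 0, 1, 0)ᵀ.
Then v_2 = N · v_3 = (1, 1, 0, -2)ᵀ.
Then v_1 = N · v_2 = (1, 0, 0, -1)ᵀ.

Sanity check: (A − (-4)·I) v_1 = (0, 0, 0, 0)ᵀ = 0. ✓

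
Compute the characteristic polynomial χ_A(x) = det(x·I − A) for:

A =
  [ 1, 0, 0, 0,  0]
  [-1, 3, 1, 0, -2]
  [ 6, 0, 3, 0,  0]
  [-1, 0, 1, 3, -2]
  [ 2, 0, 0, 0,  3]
x^5 - 13*x^4 + 66*x^3 - 162*x^2 + 189*x - 81

Expanding det(x·I − A) (e.g. by cofactor expansion or by noting that A is similar to its Jordan form J, which has the same characteristic polynomial as A) gives
  χ_A(x) = x^5 - 13*x^4 + 66*x^3 - 162*x^2 + 189*x - 81
which factors as (x - 3)^4*(x - 1). The eigenvalues (with algebraic multiplicities) are λ = 1 with multiplicity 1, λ = 3 with multiplicity 4.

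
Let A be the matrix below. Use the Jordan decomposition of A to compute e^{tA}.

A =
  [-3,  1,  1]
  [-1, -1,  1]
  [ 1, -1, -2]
e^{tA} =
  [t^2*exp(-2*t)/2 - t*exp(-2*t) + exp(-2*t), -t^2*exp(-2*t)/2 + t*exp(-2*t), t*exp(-2*t)]
  [t^2*exp(-2*t)/2 - t*exp(-2*t), -t^2*exp(-2*t)/2 + t*exp(-2*t) + exp(-2*t), t*exp(-2*t)]
  [t*exp(-2*t), -t*exp(-2*t), exp(-2*t)]

Strategy: write A = P · J · P⁻¹ where J is a Jordan canonical form, so e^{tA} = P · e^{tJ} · P⁻¹, and e^{tJ} can be computed block-by-block.

A has Jordan form
J =
  [-2,  1,  0]
  [ 0, -2,  1]
  [ 0,  0, -2]
(up to reordering of blocks).

Per-block formulas:
  For a 3×3 Jordan block J_3(-2): exp(t · J_3(-2)) = e^(-2t)·(I + t·N + (t^2/2)·N^2), where N is the 3×3 nilpotent shift.

After assembling e^{tJ} and conjugating by P, we get:

e^{tA} =
  [t^2*exp(-2*t)/2 - t*exp(-2*t) + exp(-2*t), -t^2*exp(-2*t)/2 + t*exp(-2*t), t*exp(-2*t)]
  [t^2*exp(-2*t)/2 - t*exp(-2*t), -t^2*exp(-2*t)/2 + t*exp(-2*t) + exp(-2*t), t*exp(-2*t)]
  [t*exp(-2*t), -t*exp(-2*t), exp(-2*t)]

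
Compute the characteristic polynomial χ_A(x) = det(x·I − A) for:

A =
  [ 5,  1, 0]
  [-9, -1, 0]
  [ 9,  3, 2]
x^3 - 6*x^2 + 12*x - 8

Expanding det(x·I − A) (e.g. by cofactor expansion or by noting that A is similar to its Jordan form J, which has the same characteristic polynomial as A) gives
  χ_A(x) = x^3 - 6*x^2 + 12*x - 8
which factors as (x - 2)^3. The eigenvalues (with algebraic multiplicities) are λ = 2 with multiplicity 3.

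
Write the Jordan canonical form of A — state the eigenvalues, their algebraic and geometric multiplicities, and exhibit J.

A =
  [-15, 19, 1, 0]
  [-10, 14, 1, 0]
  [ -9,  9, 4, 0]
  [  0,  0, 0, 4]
J_1(-5) ⊕ J_2(4) ⊕ J_1(4)

The characteristic polynomial is
  det(x·I − A) = x^4 - 7*x^3 - 12*x^2 + 176*x - 320 = (x - 4)^3*(x + 5)

Eigenvalues and multiplicities (the geometric multiplicity of λ is n − rank(A − λI), which equals the number of Jordan blocks for λ):
  λ = -5: algebraic multiplicity = 1, geometric multiplicity = 1
  λ = 4: algebraic multiplicity = 3, geometric multiplicity = 2

Determining the block sizes for each eigenvalue:
  λ = -5: one block (gm = 1), so the single block has size am = 1 → block sizes [1]
  λ = 4: 2 blocks summing to 3 forces exactly one block of size 2 and the rest size 1 → block sizes [2, 1]

Assembling the blocks gives a Jordan form
J =
  [-5, 0, 0, 0]
  [ 0, 4, 1, 0]
  [ 0, 0, 4, 0]
  [ 0, 0, 0, 4]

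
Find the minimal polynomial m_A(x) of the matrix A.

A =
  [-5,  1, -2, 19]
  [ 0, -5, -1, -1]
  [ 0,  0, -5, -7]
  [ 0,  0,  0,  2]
x^4 + 13*x^3 + 45*x^2 - 25*x - 250

The characteristic polynomial is χ_A(x) = (x - 2)*(x + 5)^3, so the eigenvalues are known. The minimal polynomial is
  m_A(x) = Π_λ (x − λ)^{k_λ}
where k_λ is the size of the *largest* Jordan block for λ (equivalently, the smallest k with (A − λI)^k v = 0 for every generalised eigenvector v of λ).

  λ = -5: largest Jordan block has size 3, contributing (x + 5)^3
  λ = 2: largest Jordan block has size 1, contributing (x − 2)

So m_A(x) = (x - 2)*(x + 5)^3 = x^4 + 13*x^3 + 45*x^2 - 25*x - 250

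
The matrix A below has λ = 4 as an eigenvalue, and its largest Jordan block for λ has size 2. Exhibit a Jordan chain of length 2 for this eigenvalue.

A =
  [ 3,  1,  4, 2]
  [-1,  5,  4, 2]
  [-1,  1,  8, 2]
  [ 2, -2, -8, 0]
A Jordan chain for λ = 4 of length 2:
v_1 = (-1, -1, -1, 2)ᵀ
v_2 = (1, 0, 0, 0)ᵀ

Let N = A − (4)·I. We want v_2 with N^2 v_2 = 0 but N^1 v_2 ≠ 0; then v_{j-1} := N · v_j for j = 2, …, 2.

Pick v_2 = (1, 0, 0, 0)ᵀ.
Then v_1 = N · v_2 = (-1, -1, -1, 2)ᵀ.

Sanity check: (A − (4)·I) v_1 = (0, 0, 0, 0)ᵀ = 0. ✓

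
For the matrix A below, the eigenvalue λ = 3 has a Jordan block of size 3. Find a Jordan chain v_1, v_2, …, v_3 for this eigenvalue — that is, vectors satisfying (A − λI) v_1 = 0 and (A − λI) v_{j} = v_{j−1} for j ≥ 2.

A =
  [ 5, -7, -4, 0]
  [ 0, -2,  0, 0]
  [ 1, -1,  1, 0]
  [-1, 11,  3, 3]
A Jordan chain for λ = 3 of length 3:
v_1 = (0, 0, 0, 1)ᵀ
v_2 = (2, 0, 1, -1)ᵀ
v_3 = (1, 0, 0, 0)ᵀ

Let N = A − (3)·I. We want v_3 with N^3 v_3 = 0 but N^2 v_3 ≠ 0; then v_{j-1} := N · v_j for j = 3, …, 2.

Pick v_3 = (1, 0, 0, 0)ᵀ.
Then v_2 = N · v_3 = (2, 0, 1, -1)ᵀ.
Then v_1 = N · v_2 = (0, 0, 0, 1)ᵀ.

Sanity check: (A − (3)·I) v_1 = (0, 0, 0, 0)ᵀ = 0. ✓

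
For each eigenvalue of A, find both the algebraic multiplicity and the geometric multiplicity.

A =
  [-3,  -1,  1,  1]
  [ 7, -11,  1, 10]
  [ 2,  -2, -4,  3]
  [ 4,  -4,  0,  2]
λ = -4: alg = 4, geom = 2

Step 1 — factor the characteristic polynomial to read off the algebraic multiplicities:
  χ_A(x) = (x + 4)^4

Step 2 — compute geometric multiplicities via the rank-nullity identity g(λ) = n − rank(A − λI):
  rank(A − (-4)·I) = 2, so dim ker(A − (-4)·I) = n − 2 = 2

Summary:
  λ = -4: algebraic multiplicity = 4, geometric multiplicity = 2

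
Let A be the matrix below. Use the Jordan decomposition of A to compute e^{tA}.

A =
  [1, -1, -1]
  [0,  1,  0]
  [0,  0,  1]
e^{tA} =
  [exp(t), -t*exp(t), -t*exp(t)]
  [0, exp(t), 0]
  [0, 0, exp(t)]

Strategy: write A = P · J · P⁻¹ where J is a Jordan canonical form, so e^{tA} = P · e^{tJ} · P⁻¹, and e^{tJ} can be computed block-by-block.

A has Jordan form
J =
  [1, 1, 0]
  [0, 1, 0]
  [0, 0, 1]
(up to reordering of blocks).

Per-block formulas:
  For a 2×2 Jordan block J_2(1): exp(t · J_2(1)) = e^(1t)·(I + t·N), where N is the 2×2 nilpotent shift.
  For a 1×1 block at λ = 1: exp(t · [1]) = [e^(1t)].

After assembling e^{tJ} and conjugating by P, we get:

e^{tA} =
  [exp(t), -t*exp(t), -t*exp(t)]
  [0, exp(t), 0]
  [0, 0, exp(t)]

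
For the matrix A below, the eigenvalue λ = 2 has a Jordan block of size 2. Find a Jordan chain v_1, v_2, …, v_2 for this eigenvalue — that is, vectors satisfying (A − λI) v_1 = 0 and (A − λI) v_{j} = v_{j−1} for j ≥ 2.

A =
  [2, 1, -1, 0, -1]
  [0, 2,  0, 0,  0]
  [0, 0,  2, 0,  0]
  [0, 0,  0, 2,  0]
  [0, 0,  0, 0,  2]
A Jordan chain for λ = 2 of length 2:
v_1 = (1, 0, 0, 0, 0)ᵀ
v_2 = (0, 1, 0, 0, 0)ᵀ

Let N = A − (2)·I. We want v_2 with N^2 v_2 = 0 but N^1 v_2 ≠ 0; then v_{j-1} := N · v_j for j = 2, …, 2.

Pick v_2 = (0, 1, 0, 0, 0)ᵀ.
Then v_1 = N · v_2 = (1, 0, 0, 0, 0)ᵀ.

Sanity check: (A − (2)·I) v_1 = (0, 0, 0, 0, 0)ᵀ = 0. ✓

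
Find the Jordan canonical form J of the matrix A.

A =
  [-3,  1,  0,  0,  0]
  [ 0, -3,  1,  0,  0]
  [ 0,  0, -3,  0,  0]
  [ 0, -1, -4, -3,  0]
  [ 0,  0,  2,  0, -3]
J_3(-3) ⊕ J_1(-3) ⊕ J_1(-3)

The characteristic polynomial is
  det(x·I − A) = x^5 + 15*x^4 + 90*x^3 + 270*x^2 + 405*x + 243 = (x + 3)^5

Eigenvalues and multiplicities (the geometric multiplicity of λ is n − rank(A − λI), which equals the number of Jordan blocks for λ):
  λ = -3: algebraic multiplicity = 5, geometric multiplicity = 3

Determining the block sizes for each eigenvalue:
  λ = -3: with am = 5 and gm = 3, the partition is not yet determined (e.g. several partitions of 5 into 3 parts exist). Let N = A − (-3)·I. Computing rank(N^1) = 2, rank(N^2) = 1, rank(N^3) = 0; the number of blocks of size ≥ j is rank(N^{j−1}) − rank(N^j), giving [3, 1, 1]. So we have 1 block(s) of size 3, 2 block(s) of size 1 → block sizes [3, 1, 1]

Assembling the blocks gives a Jordan form
J =
  [-3,  1,  0,  0,  0]
  [ 0, -3,  1,  0,  0]
  [ 0,  0, -3,  0,  0]
  [ 0,  0,  0, -3,  0]
  [ 0,  0,  0,  0, -3]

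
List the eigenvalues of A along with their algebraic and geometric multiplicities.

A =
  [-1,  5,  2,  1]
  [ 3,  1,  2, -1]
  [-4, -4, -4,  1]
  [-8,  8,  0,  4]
λ = 0: alg = 4, geom = 2

Step 1 — factor the characteristic polynomial to read off the algebraic multiplicities:
  χ_A(x) = x^4

Step 2 — compute geometric multiplicities via the rank-nullity identity g(λ) = n − rank(A − λI):
  rank(A − (0)·I) = 2, so dim ker(A − (0)·I) = n − 2 = 2

Summary:
  λ = 0: algebraic multiplicity = 4, geometric multiplicity = 2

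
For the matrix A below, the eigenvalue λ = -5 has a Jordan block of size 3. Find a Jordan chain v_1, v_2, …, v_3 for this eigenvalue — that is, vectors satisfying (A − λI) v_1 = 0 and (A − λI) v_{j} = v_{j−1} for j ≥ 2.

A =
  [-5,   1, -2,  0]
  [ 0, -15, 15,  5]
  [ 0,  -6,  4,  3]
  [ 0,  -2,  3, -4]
A Jordan chain for λ = -5 of length 3:
v_1 = (2, 0, 0, 0)ᵀ
v_2 = (1, -10, -6, -2)ᵀ
v_3 = (0, 1, 0, 0)ᵀ

Let N = A − (-5)·I. We want v_3 with N^3 v_3 = 0 but N^2 v_3 ≠ 0; then v_{j-1} := N · v_j for j = 3, …, 2.

Pick v_3 = (0, 1, 0, 0)ᵀ.
Then v_2 = N · v_3 = (1, -10, -6, -2)ᵀ.
Then v_1 = N · v_2 = (2, 0, 0, 0)ᵀ.

Sanity check: (A − (-5)·I) v_1 = (0, 0, 0, 0)ᵀ = 0. ✓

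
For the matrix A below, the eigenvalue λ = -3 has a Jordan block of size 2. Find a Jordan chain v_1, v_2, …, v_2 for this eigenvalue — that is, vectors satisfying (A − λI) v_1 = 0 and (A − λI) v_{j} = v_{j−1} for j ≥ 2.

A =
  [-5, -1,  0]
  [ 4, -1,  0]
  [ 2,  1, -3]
A Jordan chain for λ = -3 of length 2:
v_1 = (-2, 4, 2)ᵀ
v_2 = (1, 0, 0)ᵀ

Let N = A − (-3)·I. We want v_2 with N^2 v_2 = 0 but N^1 v_2 ≠ 0; then v_{j-1} := N · v_j for j = 2, …, 2.

Pick v_2 = (1, 0, 0)ᵀ.
Then v_1 = N · v_2 = (-2, 4, 2)ᵀ.

Sanity check: (A − (-3)·I) v_1 = (0, 0, 0)ᵀ = 0. ✓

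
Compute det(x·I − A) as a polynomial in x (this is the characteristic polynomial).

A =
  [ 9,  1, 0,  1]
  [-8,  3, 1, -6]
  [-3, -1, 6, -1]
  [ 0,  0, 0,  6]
x^4 - 24*x^3 + 216*x^2 - 864*x + 1296

Expanding det(x·I − A) (e.g. by cofactor expansion or by noting that A is similar to its Jordan form J, which has the same characteristic polynomial as A) gives
  χ_A(x) = x^4 - 24*x^3 + 216*x^2 - 864*x + 1296
which factors as (x - 6)^4. The eigenvalues (with algebraic multiplicities) are λ = 6 with multiplicity 4.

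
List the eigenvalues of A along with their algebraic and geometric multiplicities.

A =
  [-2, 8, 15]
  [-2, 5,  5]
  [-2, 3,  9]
λ = 4: alg = 3, geom = 1

Step 1 — factor the characteristic polynomial to read off the algebraic multiplicities:
  χ_A(x) = (x - 4)^3

Step 2 — compute geometric multiplicities via the rank-nullity identity g(λ) = n − rank(A − λI):
  rank(A − (4)·I) = 2, so dim ker(A − (4)·I) = n − 2 = 1

Summary:
  λ = 4: algebraic multiplicity = 3, geometric multiplicity = 1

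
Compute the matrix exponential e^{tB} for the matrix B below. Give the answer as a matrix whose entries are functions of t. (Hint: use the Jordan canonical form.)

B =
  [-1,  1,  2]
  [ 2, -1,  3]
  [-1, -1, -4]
e^{tB} =
  [t^2*exp(-2*t)/2 + t*exp(-2*t) + exp(-2*t), t*exp(-2*t), t^2*exp(-2*t)/2 + 2*t*exp(-2*t)]
  [t^2*exp(-2*t)/2 + 2*t*exp(-2*t), t*exp(-2*t) + exp(-2*t), t^2*exp(-2*t)/2 + 3*t*exp(-2*t)]
  [-t^2*exp(-2*t)/2 - t*exp(-2*t), -t*exp(-2*t), -t^2*exp(-2*t)/2 - 2*t*exp(-2*t) + exp(-2*t)]

Strategy: write B = P · J · P⁻¹ where J is a Jordan canonical form, so e^{tB} = P · e^{tJ} · P⁻¹, and e^{tJ} can be computed block-by-block.

B has Jordan form
J =
  [-2,  1,  0]
  [ 0, -2,  1]
  [ 0,  0, -2]
(up to reordering of blocks).

Per-block formulas:
  For a 3×3 Jordan block J_3(-2): exp(t · J_3(-2)) = e^(-2t)·(I + t·N + (t^2/2)·N^2), where N is the 3×3 nilpotent shift.

After assembling e^{tJ} and conjugating by P, we get:

e^{tB} =
  [t^2*exp(-2*t)/2 + t*exp(-2*t) + exp(-2*t), t*exp(-2*t), t^2*exp(-2*t)/2 + 2*t*exp(-2*t)]
  [t^2*exp(-2*t)/2 + 2*t*exp(-2*t), t*exp(-2*t) + exp(-2*t), t^2*exp(-2*t)/2 + 3*t*exp(-2*t)]
  [-t^2*exp(-2*t)/2 - t*exp(-2*t), -t*exp(-2*t), -t^2*exp(-2*t)/2 - 2*t*exp(-2*t) + exp(-2*t)]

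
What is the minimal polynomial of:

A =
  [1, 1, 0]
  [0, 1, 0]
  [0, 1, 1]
x^2 - 2*x + 1

The characteristic polynomial is χ_A(x) = (x - 1)^3, so the eigenvalues are known. The minimal polynomial is
  m_A(x) = Π_λ (x − λ)^{k_λ}
where k_λ is the size of the *largest* Jordan block for λ (equivalently, the smallest k with (A − λI)^k v = 0 for every generalised eigenvector v of λ).

  λ = 1: largest Jordan block has size 2, contributing (x − 1)^2

So m_A(x) = (x - 1)^2 = x^2 - 2*x + 1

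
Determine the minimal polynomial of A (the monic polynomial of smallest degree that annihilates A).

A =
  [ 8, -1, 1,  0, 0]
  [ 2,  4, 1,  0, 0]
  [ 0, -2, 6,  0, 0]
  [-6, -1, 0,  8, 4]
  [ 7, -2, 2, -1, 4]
x^3 - 18*x^2 + 108*x - 216

The characteristic polynomial is χ_A(x) = (x - 6)^5, so the eigenvalues are known. The minimal polynomial is
  m_A(x) = Π_λ (x − λ)^{k_λ}
where k_λ is the size of the *largest* Jordan block for λ (equivalently, the smallest k with (A − λI)^k v = 0 for every generalised eigenvector v of λ).

  λ = 6: largest Jordan block has size 3, contributing (x − 6)^3

So m_A(x) = (x - 6)^3 = x^3 - 18*x^2 + 108*x - 216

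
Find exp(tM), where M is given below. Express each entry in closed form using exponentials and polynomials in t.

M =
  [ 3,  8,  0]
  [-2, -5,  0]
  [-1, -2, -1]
e^{tM} =
  [4*t*exp(-t) + exp(-t), 8*t*exp(-t), 0]
  [-2*t*exp(-t), -4*t*exp(-t) + exp(-t), 0]
  [-t*exp(-t), -2*t*exp(-t), exp(-t)]

Strategy: write M = P · J · P⁻¹ where J is a Jordan canonical form, so e^{tM} = P · e^{tJ} · P⁻¹, and e^{tJ} can be computed block-by-block.

M has Jordan form
J =
  [-1,  1,  0]
  [ 0, -1,  0]
  [ 0,  0, -1]
(up to reordering of blocks).

Per-block formulas:
  For a 2×2 Jordan block J_2(-1): exp(t · J_2(-1)) = e^(-1t)·(I + t·N), where N is the 2×2 nilpotent shift.
  For a 1×1 block at λ = -1: exp(t · [-1]) = [e^(-1t)].

After assembling e^{tJ} and conjugating by P, we get:

e^{tM} =
  [4*t*exp(-t) + exp(-t), 8*t*exp(-t), 0]
  [-2*t*exp(-t), -4*t*exp(-t) + exp(-t), 0]
  [-t*exp(-t), -2*t*exp(-t), exp(-t)]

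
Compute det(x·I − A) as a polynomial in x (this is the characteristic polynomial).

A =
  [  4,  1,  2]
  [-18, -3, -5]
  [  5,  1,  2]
x^3 - 3*x^2 + 3*x - 1

Expanding det(x·I − A) (e.g. by cofactor expansion or by noting that A is similar to its Jordan form J, which has the same characteristic polynomial as A) gives
  χ_A(x) = x^3 - 3*x^2 + 3*x - 1
which factors as (x - 1)^3. The eigenvalues (with algebraic multiplicities) are λ = 1 with multiplicity 3.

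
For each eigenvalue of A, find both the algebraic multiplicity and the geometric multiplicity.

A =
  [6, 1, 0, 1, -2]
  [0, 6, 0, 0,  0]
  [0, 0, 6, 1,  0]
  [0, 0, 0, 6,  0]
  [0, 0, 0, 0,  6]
λ = 6: alg = 5, geom = 3

Step 1 — factor the characteristic polynomial to read off the algebraic multiplicities:
  χ_A(x) = (x - 6)^5

Step 2 — compute geometric multiplicities via the rank-nullity identity g(λ) = n − rank(A − λI):
  rank(A − (6)·I) = 2, so dim ker(A − (6)·I) = n − 2 = 3

Summary:
  λ = 6: algebraic multiplicity = 5, geometric multiplicity = 3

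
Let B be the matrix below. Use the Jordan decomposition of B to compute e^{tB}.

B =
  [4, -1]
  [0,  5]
e^{tB} =
  [exp(4*t), -exp(5*t) + exp(4*t)]
  [0, exp(5*t)]

Strategy: write B = P · J · P⁻¹ where J is a Jordan canonical form, so e^{tB} = P · e^{tJ} · P⁻¹, and e^{tJ} can be computed block-by-block.

B has Jordan form
J =
  [4, 0]
  [0, 5]
(up to reordering of blocks).

Per-block formulas:
  For a 1×1 block at λ = 5: exp(t · [5]) = [e^(5t)].
  For a 1×1 block at λ = 4: exp(t · [4]) = [e^(4t)].

After assembling e^{tJ} and conjugating by P, we get:

e^{tB} =
  [exp(4*t), -exp(5*t) + exp(4*t)]
  [0, exp(5*t)]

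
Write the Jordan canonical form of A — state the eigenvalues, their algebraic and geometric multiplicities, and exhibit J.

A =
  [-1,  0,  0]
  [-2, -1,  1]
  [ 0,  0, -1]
J_2(-1) ⊕ J_1(-1)

The characteristic polynomial is
  det(x·I − A) = x^3 + 3*x^2 + 3*x + 1 = (x + 1)^3

Eigenvalues and multiplicities (the geometric multiplicity of λ is n − rank(A − λI), which equals the number of Jordan blocks for λ):
  λ = -1: algebraic multiplicity = 3, geometric multiplicity = 2

Determining the block sizes for each eigenvalue:
  λ = -1: 2 blocks summing to 3 forces exactly one block of size 2 and the rest size 1 → block sizes [2, 1]

Assembling the blocks gives a Jordan form
J =
  [-1,  1,  0]
  [ 0, -1,  0]
  [ 0,  0, -1]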